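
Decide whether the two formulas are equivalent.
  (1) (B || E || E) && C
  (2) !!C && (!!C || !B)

No

E1: (B || E || E) && C
    = (B || E) && C
E2: !!C && (!!C || !B)
    = !!C
    = C
These differ: at B=0, C=1, E=0, E1 = 0 but E2 = 1.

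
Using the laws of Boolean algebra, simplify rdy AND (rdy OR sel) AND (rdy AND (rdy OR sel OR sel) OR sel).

rdy

rdy AND (rdy OR sel) AND (rdy AND (rdy OR sel OR sel) OR sel)
= rdy AND (rdy OR sel) AND (rdy AND (rdy OR sel) OR sel)   [idempotence]
= rdy AND (rdy OR sel)   [absorption]
= rdy   [absorption]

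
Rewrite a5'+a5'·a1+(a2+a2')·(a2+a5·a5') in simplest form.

a5'+a2

a5'+a5'·a1+(a2+a2')·(a2+a5·a5')
= a5'+(a2+a2')·(a2+a5·a5')
= a5'+a2+a5·a5'
= a5'+a2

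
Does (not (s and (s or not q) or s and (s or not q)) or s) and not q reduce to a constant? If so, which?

no

(not (s and (s or not q) or s and (s or not q)) or s) and not q
= (not (s and (s or not q)) or s) and not q   [idempotence]
= (not s or s) and not q   [absorption]
= not q   [complement / identity]
This depends on q, so it is not a constant.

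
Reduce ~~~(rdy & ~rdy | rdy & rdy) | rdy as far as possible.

1

~~~(rdy & ~rdy | rdy & rdy) | rdy
= ~~~rdy | rdy   — distribution
= ~rdy | rdy   — double negation
= 1   — complement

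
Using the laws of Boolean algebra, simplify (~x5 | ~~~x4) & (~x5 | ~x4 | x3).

(~x5 | ~~~x4) & (~x5 | ~x4 | x3)
= (~x5 | ~x4) & (~x5 | ~x4 | x3)   — double negation
= ~x5 | ~x4   — absorption

~x5 | ~x4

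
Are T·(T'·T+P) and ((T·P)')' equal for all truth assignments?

E1: T·(T'·T+P)
    = T·P
E2: ((T·P)')'
    = T·P
Both reduce to T·P, so they are equivalent.

Yes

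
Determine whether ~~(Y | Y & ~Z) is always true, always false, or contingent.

~~(Y | Y & ~Z)
= ~~Y
= Y
This depends on Y, so it is not a constant.

contingent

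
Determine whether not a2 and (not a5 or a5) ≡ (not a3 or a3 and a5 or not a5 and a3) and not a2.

Yes

E1: not a2 and (not a5 or a5)
    = not a2   (complement / identity)
E2: (not a3 or a3 and a5 or not a5 and a3) and not a2
    = (not a3 or a3) and not a2   (distribution)
    = not a2   (complement / identity)
Both reduce to not a2, so they are equivalent.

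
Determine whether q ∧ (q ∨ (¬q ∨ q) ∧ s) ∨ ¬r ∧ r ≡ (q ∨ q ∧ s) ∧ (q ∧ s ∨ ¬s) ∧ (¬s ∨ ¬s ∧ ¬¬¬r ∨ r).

No

E1: q ∧ (q ∨ (¬q ∨ q) ∧ s) ∨ ¬r ∧ r
    = q ∧ (q ∨ (¬q ∨ q) ∧ s)
    = q ∧ (q ∨ s)
    = q
E2: (q ∨ q ∧ s) ∧ (q ∧ s ∨ ¬s) ∧ (¬s ∨ ¬s ∧ ¬¬¬r ∨ r)
    = (q ∧ s ∨ q ∧ ¬s) ∧ (¬s ∨ ¬s ∧ ¬¬¬r ∨ r)
    = (q ∧ s ∨ q ∧ ¬s) ∧ (¬s ∨ ¬s ∧ ¬r ∨ r)
    = q ∧ (¬s ∨ ¬s ∧ ¬r ∨ r)
    = q ∧ (¬s ∨ r)
These differ: at q=1, r=0, s=1, E1 = 1 but E2 = 0.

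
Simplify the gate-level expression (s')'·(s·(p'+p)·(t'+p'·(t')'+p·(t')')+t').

s

(s')'·(s·(p'+p)·(t'+p'·(t')'+p·(t')')+t')
= s·(s·(p'+p)·(t'+p'·(t')'+p·(t')')+t')   (double negation)
= s·(s·(p'+p)·(t'+(t')')+t')   (distribution)
= s·(s·(p'+p)·(t'+t)+t')   (double negation)
= s·(s·(t'+t)+t')   (complement / identity)
= s·(s+t')   (complement / identity)
= s   (absorption)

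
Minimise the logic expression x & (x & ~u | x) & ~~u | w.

x & u | w

x & (x & ~u | x) & ~~u | w
= x & (x & ~u | x) & u | w
= x & x & u | w
= x & u | w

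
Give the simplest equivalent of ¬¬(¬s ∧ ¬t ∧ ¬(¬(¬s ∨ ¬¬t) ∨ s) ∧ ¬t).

¬s ∧ ¬t

¬¬(¬s ∧ ¬t ∧ ¬(¬(¬s ∨ ¬¬t) ∨ s) ∧ ¬t)
= ¬s ∧ ¬t ∧ ¬(¬(¬s ∨ ¬¬t) ∨ s) ∧ ¬t   (double negation)
= ¬s ∧ ¬t ∧ ¬(s ∧ ¬t ∨ s) ∧ ¬t   (De Morgan)
= ¬s ∧ ¬t ∧ ¬s ∧ ¬t   (absorption)
= ¬s ∧ ¬t   (idempotence)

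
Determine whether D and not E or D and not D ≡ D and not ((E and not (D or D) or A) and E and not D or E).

E1: D and not E or D and not D
    = D and not E   (complement / identity)
E2: D and not ((E and not (D or D) or A) and E and not D or E)
    = D and not ((E and not D or A) and E and not D or E)   (idempotence)
    = D and not (E and not D or E)   (absorption)
    = D and not E   (absorption)
Both reduce to D and not E, so they are equivalent.

Yes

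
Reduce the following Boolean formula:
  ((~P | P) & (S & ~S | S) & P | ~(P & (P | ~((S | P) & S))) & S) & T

S & T

((~P | P) & (S & ~S | S) & P | ~(P & (P | ~((S | P) & S))) & S) & T
= ((~P | P) & (S & ~S | S) & P | ~(P & (P | ~S)) & S) & T   — absorption
= ((S & ~S | S) & P | ~(P & (P | ~S)) & S) & T   — complement / identity
= (S & P | ~(P & (P | ~S)) & S) & T   — complement / identity
= (S & P | ~P & S) & T   — absorption
= S & T   — distribution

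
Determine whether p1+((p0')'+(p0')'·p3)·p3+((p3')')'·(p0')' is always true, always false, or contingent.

p1+((p0')'+(p0')'·p3)·p3+((p3')')'·(p0')'
= p1+(p0')'·p3+((p3')')'·(p0')'   [absorption]
= p1+(p0')'·p3+p3'·(p0')'   [double negation]
= p1+(p0')'   [distribution]
= p1+p0   [double negation]
This depends on p0, p1, so it is not a constant.

contingent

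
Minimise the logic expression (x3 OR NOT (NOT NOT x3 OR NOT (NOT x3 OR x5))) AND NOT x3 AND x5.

(x3 OR NOT (NOT NOT x3 OR NOT (NOT x3 OR x5))) AND NOT x3 AND x5
= (x3 OR NOT x3 AND (NOT x3 OR x5)) AND NOT x3 AND x5   (De Morgan)
= (x3 OR NOT x3) AND NOT x3 AND x5   (absorption)
= NOT x3 AND x5   (complement / identity)

NOT x3 AND x5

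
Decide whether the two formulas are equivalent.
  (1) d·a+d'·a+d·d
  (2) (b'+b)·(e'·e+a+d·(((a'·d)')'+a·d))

Yes

E1: d·a+d'·a+d·d
    = d·a+d'·a+d
    = a+d
E2: (b'+b)·(e'·e+a+d·(((a'·d)')'+a·d))
    = (b'+b)·(e'·e+a+d·(a'·d+a·d))
    = (b'+b)·(e'·e+a+d·d)
    = (b'+b)·(a+d·d)
    = a+d·d
    = a+d
Both reduce to a+d, so they are equivalent.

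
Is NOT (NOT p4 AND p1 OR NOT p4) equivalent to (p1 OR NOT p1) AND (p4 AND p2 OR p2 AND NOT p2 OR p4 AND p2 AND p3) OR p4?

Yes

E1: NOT (NOT p4 AND p1 OR NOT p4)
    = NOT NOT p4
    = p4
E2: (p1 OR NOT p1) AND (p4 AND p2 OR p2 AND NOT p2 OR p4 AND p2 AND p3) OR p4
    = (p1 OR NOT p1) AND (p4 AND p2 OR p4 AND p2 AND p3) OR p4
    = p4 AND p2 OR p4 AND p2 AND p3 OR p4
    = p4 AND p2 OR p4
    = p4
Both reduce to p4, so they are equivalent.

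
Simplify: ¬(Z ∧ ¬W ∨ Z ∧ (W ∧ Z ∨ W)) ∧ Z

False

¬(Z ∧ ¬W ∨ Z ∧ (W ∧ Z ∨ W)) ∧ Z
= ¬(Z ∧ ¬W ∨ Z ∧ W) ∧ Z   — absorption
= ¬Z ∧ Z   — distribution
= False   — complement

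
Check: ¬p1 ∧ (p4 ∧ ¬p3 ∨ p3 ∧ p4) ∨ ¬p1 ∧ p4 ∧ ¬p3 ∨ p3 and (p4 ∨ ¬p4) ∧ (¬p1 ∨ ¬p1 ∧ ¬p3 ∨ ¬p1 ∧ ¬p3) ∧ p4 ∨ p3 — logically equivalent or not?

Yes

E1: ¬p1 ∧ (p4 ∧ ¬p3 ∨ p3 ∧ p4) ∨ ¬p1 ∧ p4 ∧ ¬p3 ∨ p3
    = ¬p1 ∧ p4 ∨ ¬p1 ∧ p4 ∧ ¬p3 ∨ p3   — distribution
    = ¬p1 ∧ p4 ∨ p3   — absorption
E2: (p4 ∨ ¬p4) ∧ (¬p1 ∨ ¬p1 ∧ ¬p3 ∨ ¬p1 ∧ ¬p3) ∧ p4 ∨ p3
    = (p4 ∨ ¬p4) ∧ (¬p1 ∨ ¬p1 ∧ ¬p3) ∧ p4 ∨ p3   — idempotence
    = (¬p1 ∨ ¬p1 ∧ ¬p3) ∧ p4 ∨ p3   — complement / identity
    = ¬p1 ∧ p4 ∨ p3   — absorption
Both reduce to ¬p1 ∧ p4 ∨ p3, so they are equivalent.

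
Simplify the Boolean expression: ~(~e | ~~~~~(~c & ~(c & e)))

~(~e | ~~~~~(~c & ~(c & e)))
= ~(~e | ~~~(~c & ~(c & e)))   (double negation)
= ~(~e | ~~(c | c & e))   (De Morgan)
= ~(~e | ~~c)   (absorption)
= e & ~c   (De Morgan)

e & ~c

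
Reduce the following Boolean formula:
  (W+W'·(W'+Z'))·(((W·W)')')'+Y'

(W+W'·(W'+Z'))·(((W·W)')')'+Y'
= (W+W')·(((W·W)')')'+Y'   [absorption]
= (W+W')·((W')')'+Y'   [idempotence]
= (W+W')·W'+Y'   [double negation]
= W'+Y'   [complement / identity]

W'+Y'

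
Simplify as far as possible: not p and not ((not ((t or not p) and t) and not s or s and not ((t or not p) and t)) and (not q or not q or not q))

not p and not ((not ((t or not p) and t) and not s or s and not ((t or not p) and t)) and (not q or not q or not q))
= not p and not ((not ((t or not p) and t) and not s or s and not ((t or not p) and t)) and (not q or not q))   — idempotence
= not p and not (not ((t or not p) and t) and (not q or not q))   — distribution
= not p and not (not t and (not q or not q))   — absorption
= not p and not (not t and not q)   — idempotence
= not p and (t or q)   — De Morgan

not p and (t or q)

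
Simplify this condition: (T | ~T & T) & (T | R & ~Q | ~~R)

(T | ~T & T) & (T | R & ~Q | ~~R)
= T & (T | R & ~Q | ~~R)   — complement / identity
= T & (T | R & ~Q | R)   — double negation
= T & (T | R)   — absorption
= T   — absorption

T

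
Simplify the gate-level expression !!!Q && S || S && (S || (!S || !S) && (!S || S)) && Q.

!!!Q && S || S && (S || (!S || !S) && (!S || S)) && Q
= !!!Q && S || S && (S || !S && (!S || S)) && Q   [idempotence]
= !Q && S || S && (S || !S && (!S || S)) && Q   [double negation]
= !Q && S || S && (S || !S) && Q   [complement / identity]
= !Q && S || S && Q   [complement / identity]
= S   [distribution]

S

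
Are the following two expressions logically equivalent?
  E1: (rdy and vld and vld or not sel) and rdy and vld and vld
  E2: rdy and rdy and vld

Yes

E1: (rdy and vld and vld or not sel) and rdy and vld and vld
    = rdy and vld and vld   — absorption
    = rdy and vld   — idempotence
E2: rdy and rdy and vld
    = rdy and vld   — idempotence
Both reduce to rdy and vld, so they are equivalent.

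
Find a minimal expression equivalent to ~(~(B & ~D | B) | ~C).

B & C

~(~(B & ~D | B) | ~C)
= ~(~B | ~C)   — absorption
= B & C   — De Morgan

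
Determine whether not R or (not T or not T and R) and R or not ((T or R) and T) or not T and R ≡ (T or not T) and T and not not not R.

E1: not R or (not T or not T and R) and R or not ((T or R) and T) or not T and R
    = not R or (not T or not T and R) and R or not T or not T and R   [absorption]
    = not R or not T or not T and R   [absorption]
    = not R or not T   [absorption]
E2: (T or not T) and T and not not not R
    = (T or not T) and T and not R   [double negation]
    = T and not R   [complement / identity]
These differ: at R=0, T=0, E1 = 1 but E2 = 0.

No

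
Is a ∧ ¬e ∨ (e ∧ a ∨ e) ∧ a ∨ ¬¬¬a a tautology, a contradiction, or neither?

a ∧ ¬e ∨ (e ∧ a ∨ e) ∧ a ∨ ¬¬¬a
= a ∧ ¬e ∨ (e ∧ a ∨ e) ∧ a ∨ ¬a   — double negation
= a ∧ ¬e ∨ e ∧ a ∨ ¬a   — absorption
= a ∨ ¬a   — distribution
= True   — complement

tautology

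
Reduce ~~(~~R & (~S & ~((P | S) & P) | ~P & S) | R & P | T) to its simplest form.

~~(~~R & (~S & ~((P | S) & P) | ~P & S) | R & P | T)
= ~~R & (~S & ~((P | S) & P) | ~P & S) | R & P | T
= ~~R & (~S & ~P | ~P & S) | R & P | T
= ~~R & ~P | R & P | T
= R & ~P | R & P | T
= R | T

R | T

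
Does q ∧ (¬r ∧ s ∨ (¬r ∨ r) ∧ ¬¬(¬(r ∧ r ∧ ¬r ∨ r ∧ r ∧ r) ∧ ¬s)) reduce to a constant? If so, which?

q ∧ (¬r ∧ s ∨ (¬r ∨ r) ∧ ¬¬(¬(r ∧ r ∧ ¬r ∨ r ∧ r ∧ r) ∧ ¬s))
= q ∧ (¬r ∧ s ∨ (¬r ∨ r) ∧ ¬¬(¬(r ∧ r) ∧ ¬s))   — distribution
= q ∧ (¬r ∧ s ∨ (¬r ∨ r) ∧ ¬(r ∧ r) ∧ ¬s)   — double negation
= q ∧ (¬r ∧ s ∨ (¬r ∨ r) ∧ ¬r ∧ ¬s)   — idempotence
= q ∧ (¬r ∧ s ∨ ¬r ∧ ¬s)   — complement / identity
= q ∧ ¬r   — distribution
This depends on q, r, so it is not a constant.

no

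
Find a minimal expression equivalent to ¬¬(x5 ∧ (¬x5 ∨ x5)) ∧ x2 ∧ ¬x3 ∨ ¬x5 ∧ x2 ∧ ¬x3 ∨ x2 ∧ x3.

x2

¬¬(x5 ∧ (¬x5 ∨ x5)) ∧ x2 ∧ ¬x3 ∨ ¬x5 ∧ x2 ∧ ¬x3 ∨ x2 ∧ x3
= x5 ∧ (¬x5 ∨ x5) ∧ x2 ∧ ¬x3 ∨ ¬x5 ∧ x2 ∧ ¬x3 ∨ x2 ∧ x3   (double negation)
= x5 ∧ x2 ∧ ¬x3 ∨ ¬x5 ∧ x2 ∧ ¬x3 ∨ x2 ∧ x3   (complement / identity)
= x2 ∧ ¬x3 ∨ x2 ∧ x3   (distribution)
= x2   (distribution)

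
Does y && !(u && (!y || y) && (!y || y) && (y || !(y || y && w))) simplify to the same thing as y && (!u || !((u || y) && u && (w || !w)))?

Yes

E1: y && !(u && (!y || y) && (!y || y) && (y || !(y || y && w)))
    = y && !(u && (!y || y) && (y || !(y || y && w)))   [complement / identity]
    = y && !(u && (!y || y) && (y || !y))   [absorption]
    = y && !(u && (!y || y))   [complement / identity]
    = y && !u   [complement / identity]
E2: y && (!u || !((u || y) && u && (w || !w)))
    = y && (!u || !((u || y) && u))   [complement / identity]
    = y && (!u || !u)   [absorption]
    = y && !u   [idempotence]
Both reduce to y && !u, so they are equivalent.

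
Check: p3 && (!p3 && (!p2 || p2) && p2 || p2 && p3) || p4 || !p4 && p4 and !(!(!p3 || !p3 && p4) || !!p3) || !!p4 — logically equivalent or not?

No

E1: p3 && (!p3 && (!p2 || p2) && p2 || p2 && p3) || p4 || !p4 && p4
    = p3 && (!p3 && p2 || p2 && p3) || p4 || !p4 && p4   [complement / identity]
    = p3 && (!p3 && p2 || p2 && p3) || p4   [complement / identity]
    = p3 && p2 || p4   [distribution]
E2: !(!(!p3 || !p3 && p4) || !!p3) || !!p4
    = !(!(!p3 || !p3 && p4) || !!p3) || p4   [double negation]
    = !(!!p3 || !!p3) || p4   [absorption]
    = !p3 && !p3 || p4   [De Morgan]
    = !p3 || p4   [idempotence]
These differ: at p2=1, p3=0, p4=0, E1 = 0 but E2 = 1.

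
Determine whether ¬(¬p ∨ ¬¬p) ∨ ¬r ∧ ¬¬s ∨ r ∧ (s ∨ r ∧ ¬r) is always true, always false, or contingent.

¬(¬p ∨ ¬¬p) ∨ ¬r ∧ ¬¬s ∨ r ∧ (s ∨ r ∧ ¬r)
= ¬(¬p ∨ ¬¬p) ∨ ¬r ∧ s ∨ r ∧ (s ∨ r ∧ ¬r)
= ¬(¬p ∨ ¬¬p) ∨ ¬r ∧ s ∨ r ∧ s
= ¬(¬p ∨ ¬¬p) ∨ s
= p ∧ ¬p ∨ s
= s
This depends on s, so it is not a constant.

contingent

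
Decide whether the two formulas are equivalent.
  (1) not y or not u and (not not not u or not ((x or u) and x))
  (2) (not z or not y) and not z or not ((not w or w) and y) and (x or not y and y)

No

E1: not y or not u and (not not not u or not ((x or u) and x))
    = not y or not u and (not u or not ((x or u) and x))   [double negation]
    = not y or not u and (not u or not x)   [absorption]
    = not y or not u   [absorption]
E2: (not z or not y) and not z or not ((not w or w) and y) and (x or not y and y)
    = not z or not ((not w or w) and y) and (x or not y and y)   [absorption]
    = not z or not ((not w or w) and y) and x   [complement / identity]
    = not z or not y and x   [complement / identity]
These differ: at u=1, w=0, x=0, y=1, z=0, E1 = 0 but E2 = 1.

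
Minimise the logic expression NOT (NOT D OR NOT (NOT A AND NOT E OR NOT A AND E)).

D AND NOT A

NOT (NOT D OR NOT (NOT A AND NOT E OR NOT A AND E))
= NOT (NOT D OR NOT NOT A)
= D AND NOT A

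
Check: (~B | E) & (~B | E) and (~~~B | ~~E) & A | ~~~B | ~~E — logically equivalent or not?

Yes

E1: (~B | E) & (~B | E)
    = ~B | E
E2: (~~~B | ~~E) & A | ~~~B | ~~E
    = ~~~B | ~~E
    = ~~~B | E
    = ~B | E
Both reduce to ~B | E, so they are equivalent.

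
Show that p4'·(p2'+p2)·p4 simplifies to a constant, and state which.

0

p4'·(p2'+p2)·p4
= p4'·p4
= 0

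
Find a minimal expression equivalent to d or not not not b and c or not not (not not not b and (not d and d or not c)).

d or not not not b and c or not not (not not not b and (not d and d or not c))
= d or not not not b and c or not not (not not not b and not c)
= d or not not not b and c or not not not b and not c
= d or not not not b
= d or not b

d or not b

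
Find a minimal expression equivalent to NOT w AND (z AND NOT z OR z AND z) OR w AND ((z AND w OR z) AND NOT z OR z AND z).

z

NOT w AND (z AND NOT z OR z AND z) OR w AND ((z AND w OR z) AND NOT z OR z AND z)
= NOT w AND (z AND NOT z OR z AND z) OR w AND (z AND NOT z OR z AND z)   [absorption]
= (z AND NOT z OR z AND z) AND (NOT w OR w)   [distribution]
= z AND NOT z OR z AND z   [complement / identity]
= z   [distribution]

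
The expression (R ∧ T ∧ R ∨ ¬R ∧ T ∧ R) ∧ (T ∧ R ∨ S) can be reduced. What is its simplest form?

T ∧ R

(R ∧ T ∧ R ∨ ¬R ∧ T ∧ R) ∧ (T ∧ R ∨ S)
= T ∧ R ∧ (T ∧ R ∨ S)   [distribution]
= T ∧ R   [absorption]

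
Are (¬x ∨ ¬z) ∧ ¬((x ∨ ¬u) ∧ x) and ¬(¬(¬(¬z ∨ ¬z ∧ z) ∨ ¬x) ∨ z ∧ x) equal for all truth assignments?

Yes

E1: (¬x ∨ ¬z) ∧ ¬((x ∨ ¬u) ∧ x)
    = (¬x ∨ ¬z) ∧ ¬x   (absorption)
    = ¬x   (absorption)
E2: ¬(¬(¬(¬z ∨ ¬z ∧ z) ∨ ¬x) ∨ z ∧ x)
    = ¬((¬z ∨ ¬z ∧ z) ∧ x ∨ z ∧ x)   (De Morgan)
    = ¬(¬z ∧ x ∨ z ∧ x)   (complement / identity)
    = ¬x   (distribution)
Both reduce to ¬x, so they are equivalent.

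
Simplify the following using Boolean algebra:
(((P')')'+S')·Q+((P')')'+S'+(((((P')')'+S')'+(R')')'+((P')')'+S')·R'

(((P')')'+S')·Q+((P')')'+S'+(((((P')')'+S')'+(R')')'+((P')')'+S')·R'
= (((P')')'+S')·Q+((P')')'+S'+((((P')')'+S')·R'+((P')')'+S')·R'   (De Morgan)
= (((P')')'+S')·Q+((P')')'+S'+(((P')')'+S')·R'   (absorption)
= (((P')')'+S')·Q+((P')')'+S'   (absorption)
= ((P')')'+S'   (absorption)
= P'+S'   (double negation)

P'+S'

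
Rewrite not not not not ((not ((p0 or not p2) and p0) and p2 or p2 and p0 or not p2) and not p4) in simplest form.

not not not not ((not ((p0 or not p2) and p0) and p2 or p2 and p0 or not p2) and not p4)
= not not not not ((not p0 and p2 or p2 and p0 or not p2) and not p4)   — absorption
= not not not not ((p2 or not p2) and not p4)   — distribution
= not not not not not p4   — complement / identity
= not not not p4   — double negation
= not p4   — double negation

not p4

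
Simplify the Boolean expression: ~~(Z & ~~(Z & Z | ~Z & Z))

~~(Z & ~~(Z & Z | ~Z & Z))
= ~~(Z & (Z & Z | ~Z & Z))   — double negation
= ~~(Z & Z)   — distribution
= Z & Z   — double negation
= Z   — idempotence

Z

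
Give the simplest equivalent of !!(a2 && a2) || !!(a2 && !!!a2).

!!(a2 && a2) || !!(a2 && !!!a2)
= !!(a2 && a2) || !!(a2 && !a2)   — double negation
= !!(a2 && a2) || a2 && !a2   — double negation
= a2 && a2 || a2 && !a2   — double negation
= a2   — distribution

a2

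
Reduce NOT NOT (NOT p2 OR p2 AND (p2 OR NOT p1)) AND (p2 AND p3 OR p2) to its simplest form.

p2

NOT NOT (NOT p2 OR p2 AND (p2 OR NOT p1)) AND (p2 AND p3 OR p2)
= NOT NOT (NOT p2 OR p2) AND (p2 AND p3 OR p2)   — absorption
= (NOT p2 OR p2) AND (p2 AND p3 OR p2)   — double negation
= p2 AND p3 OR p2   — complement / identity
= p2   — absorption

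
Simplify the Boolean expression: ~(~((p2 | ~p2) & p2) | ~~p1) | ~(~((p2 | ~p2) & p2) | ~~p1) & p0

p2 & ~p1

~(~((p2 | ~p2) & p2) | ~~p1) | ~(~((p2 | ~p2) & p2) | ~~p1) & p0
= ~(~((p2 | ~p2) & p2) | ~~p1)   [absorption]
= ~(~p2 | ~~p1)   [complement / identity]
= p2 & ~p1   [De Morgan]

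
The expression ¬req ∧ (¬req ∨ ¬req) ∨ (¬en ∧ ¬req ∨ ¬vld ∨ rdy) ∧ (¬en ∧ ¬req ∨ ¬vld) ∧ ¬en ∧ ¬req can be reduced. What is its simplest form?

¬req

¬req ∧ (¬req ∨ ¬req) ∨ (¬en ∧ ¬req ∨ ¬vld ∨ rdy) ∧ (¬en ∧ ¬req ∨ ¬vld) ∧ ¬en ∧ ¬req
= ¬req ∧ ¬req ∨ (¬en ∧ ¬req ∨ ¬vld ∨ rdy) ∧ (¬en ∧ ¬req ∨ ¬vld) ∧ ¬en ∧ ¬req   — idempotence
= ¬req ∧ ¬req ∨ (¬en ∧ ¬req ∨ ¬vld) ∧ ¬en ∧ ¬req   — absorption
= ¬req ∧ ¬req ∨ ¬en ∧ ¬req   — absorption
= (¬req ∨ ¬en) ∧ ¬req   — distribution
= ¬req   — absorption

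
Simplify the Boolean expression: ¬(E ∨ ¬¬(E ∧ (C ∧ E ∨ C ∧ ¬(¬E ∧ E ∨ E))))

¬(E ∨ ¬¬(E ∧ (C ∧ E ∨ C ∧ ¬(¬E ∧ E ∨ E))))
= ¬(E ∨ ¬¬(E ∧ (C ∧ E ∨ C ∧ ¬E)))
= ¬(E ∨ ¬¬(E ∧ C))
= ¬(E ∨ E ∧ C)
= ¬E

¬E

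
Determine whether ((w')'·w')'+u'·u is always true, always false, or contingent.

((w')'·w')'+u'·u
= ((w')'·w')'   [complement / identity]
= w'+w   [De Morgan]
= 1   [complement]

always true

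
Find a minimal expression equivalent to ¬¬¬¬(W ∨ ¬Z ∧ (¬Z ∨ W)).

¬¬¬¬(W ∨ ¬Z ∧ (¬Z ∨ W))
= ¬¬(W ∨ ¬Z ∧ (¬Z ∨ W))   (double negation)
= ¬¬(W ∨ ¬Z)   (absorption)
= W ∨ ¬Z   (double negation)

W ∨ ¬Z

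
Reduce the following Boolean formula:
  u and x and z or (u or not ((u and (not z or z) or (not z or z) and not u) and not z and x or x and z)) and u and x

u and x and z or (u or not ((u and (not z or z) or (not z or z) and not u) and not z and x or x and z)) and u and x
= u and x and z or (u or not ((not z or z) and not z and x or x and z)) and u and x   (distribution)
= u and x and z or (u or not (not z and x or x and z)) and u and x   (complement / identity)
= u and x and z or (u or not x) and u and x   (distribution)
= u and x and z or u and x   (absorption)
= u and x   (absorption)

u and x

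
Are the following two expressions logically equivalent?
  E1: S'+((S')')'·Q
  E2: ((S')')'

Yes

E1: S'+((S')')'·Q
    = S'+S'·Q   — double negation
    = S'   — absorption
E2: ((S')')'
    = S'   — double negation
Both reduce to S', so they are equivalent.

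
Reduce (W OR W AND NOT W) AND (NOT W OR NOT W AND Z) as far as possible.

(W OR W AND NOT W) AND (NOT W OR NOT W AND Z)
= (W OR W AND NOT W) AND NOT W   — absorption
= W AND NOT W   — complement / identity
= FALSE   — complement

FALSE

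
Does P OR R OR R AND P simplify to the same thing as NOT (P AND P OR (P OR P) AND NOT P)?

E1: P OR R OR R AND P
    = P OR R   [absorption]
E2: NOT (P AND P OR (P OR P) AND NOT P)
    = NOT (P AND P OR P AND NOT P)   [idempotence]
    = NOT P   [distribution]
These differ: at P=1, R=0, E1 = 1 but E2 = 0.

No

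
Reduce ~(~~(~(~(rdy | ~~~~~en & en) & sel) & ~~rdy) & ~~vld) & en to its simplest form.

(~rdy | ~vld) & en

~(~~(~(~(rdy | ~~~~~en & en) & sel) & ~~rdy) & ~~vld) & en
= (~(~(~(rdy | ~~~~~en & en) & sel) & ~~rdy) | ~vld) & en   — De Morgan
= (~(~(~(rdy | ~~~en & en) & sel) & ~~rdy) | ~vld) & en   — double negation
= (~(rdy | ~~~en & en) & sel | ~rdy | ~vld) & en   — De Morgan
= (~(rdy | ~en & en) & sel | ~rdy | ~vld) & en   — double negation
= (~rdy & sel | ~rdy | ~vld) & en   — complement / identity
= (~rdy | ~vld) & en   — absorption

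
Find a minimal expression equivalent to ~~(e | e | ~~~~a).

e | a

~~(e | e | ~~~~a)
= ~~(e | e | ~~a)   [double negation]
= ~~(e | ~~a)   [idempotence]
= ~~(e | a)   [double negation]
= e | a   [double negation]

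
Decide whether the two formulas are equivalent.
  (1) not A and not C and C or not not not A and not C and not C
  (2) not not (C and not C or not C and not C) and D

No

E1: not A and not C and C or not not not A and not C and not C
    = not A and not C and C or not A and not C and not C
    = not A and not C
E2: not not (C and not C or not C and not C) and D
    = not not not C and D
    = not C and D
These differ: at A=0, C=0, D=0, E1 = 1 but E2 = 0.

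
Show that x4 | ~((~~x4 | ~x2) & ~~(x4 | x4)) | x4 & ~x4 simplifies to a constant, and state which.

x4 | ~((~~x4 | ~x2) & ~~(x4 | x4)) | x4 & ~x4
= x4 | ~((~~x4 | ~x2) & ~~x4) | x4 & ~x4   (idempotence)
= x4 | ~~~x4 | x4 & ~x4   (absorption)
= x4 | ~~~x4   (complement / identity)
= x4 | ~x4   (double negation)
= 1   (complement)

1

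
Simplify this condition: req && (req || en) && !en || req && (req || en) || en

req && (req || en) && !en || req && (req || en) || en
= req && (req || en) || en   (absorption)
= req || en   (absorption)

req || en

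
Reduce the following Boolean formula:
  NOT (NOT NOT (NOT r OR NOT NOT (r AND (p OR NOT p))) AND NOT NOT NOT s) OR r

NOT (NOT NOT (NOT r OR NOT NOT (r AND (p OR NOT p))) AND NOT NOT NOT s) OR r
= NOT (NOT NOT (NOT r OR NOT NOT r) AND NOT NOT NOT s) OR r   (complement / identity)
= NOT (NOT NOT (NOT r OR NOT NOT r) AND NOT s) OR r   (double negation)
= NOT (NOT (r AND NOT r) AND NOT s) OR r   (De Morgan)
= r AND NOT r OR s OR r   (De Morgan)
= s OR r   (complement / identity)

s OR r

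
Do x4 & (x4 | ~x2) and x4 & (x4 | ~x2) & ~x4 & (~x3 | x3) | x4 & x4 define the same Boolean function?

Yes

E1: x4 & (x4 | ~x2)
    = x4   (absorption)
E2: x4 & (x4 | ~x2) & ~x4 & (~x3 | x3) | x4 & x4
    = x4 & (x4 | ~x2) & ~x4 | x4 & x4   (complement / identity)
    = x4 & ~x4 | x4 & x4   (absorption)
    = x4   (distribution)
Both reduce to x4, so they are equivalent.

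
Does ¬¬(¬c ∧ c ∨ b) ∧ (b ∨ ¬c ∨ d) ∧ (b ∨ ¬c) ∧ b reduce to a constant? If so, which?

no

¬¬(¬c ∧ c ∨ b) ∧ (b ∨ ¬c ∨ d) ∧ (b ∨ ¬c) ∧ b
= (¬c ∧ c ∨ b) ∧ (b ∨ ¬c ∨ d) ∧ (b ∨ ¬c) ∧ b   (double negation)
= b ∧ (b ∨ ¬c ∨ d) ∧ (b ∨ ¬c) ∧ b   (complement / identity)
= b ∧ (b ∨ ¬c) ∧ b   (absorption)
= b ∧ b   (absorption)
= b   (idempotence)
This depends on b, so it is not a constant.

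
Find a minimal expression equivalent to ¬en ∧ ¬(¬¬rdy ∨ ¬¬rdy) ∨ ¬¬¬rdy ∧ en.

¬en ∧ ¬(¬¬rdy ∨ ¬¬rdy) ∨ ¬¬¬rdy ∧ en
= ¬en ∧ ¬¬¬rdy ∨ ¬¬¬rdy ∧ en   (idempotence)
= ¬¬¬rdy   (distribution)
= ¬rdy   (double negation)

¬rdy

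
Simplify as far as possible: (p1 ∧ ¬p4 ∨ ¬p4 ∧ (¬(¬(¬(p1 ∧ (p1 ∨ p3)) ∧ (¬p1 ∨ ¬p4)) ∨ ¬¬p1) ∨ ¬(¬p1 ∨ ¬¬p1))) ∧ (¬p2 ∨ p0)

(p1 ∧ ¬p4 ∨ ¬p4 ∧ (¬(¬(¬(p1 ∧ (p1 ∨ p3)) ∧ (¬p1 ∨ ¬p4)) ∨ ¬¬p1) ∨ ¬(¬p1 ∨ ¬¬p1))) ∧ (¬p2 ∨ p0)
= (p1 ∧ ¬p4 ∨ ¬p4 ∧ (¬(¬(¬p1 ∧ (¬p1 ∨ ¬p4)) ∨ ¬¬p1) ∨ ¬(¬p1 ∨ ¬¬p1))) ∧ (¬p2 ∨ p0)   (absorption)
= (p1 ∧ ¬p4 ∨ ¬p4 ∧ (¬p1 ∧ (¬p1 ∨ ¬p4) ∧ ¬p1 ∨ ¬(¬p1 ∨ ¬¬p1))) ∧ (¬p2 ∨ p0)   (De Morgan)
= (p1 ∧ ¬p4 ∨ ¬p4 ∧ (¬p1 ∧ ¬p1 ∨ ¬(¬p1 ∨ ¬¬p1))) ∧ (¬p2 ∨ p0)   (absorption)
= (p1 ∧ ¬p4 ∨ ¬p4 ∧ (¬p1 ∧ ¬p1 ∨ p1 ∧ ¬p1)) ∧ (¬p2 ∨ p0)   (De Morgan)
= (p1 ∧ ¬p4 ∨ ¬p4 ∧ ¬p1) ∧ (¬p2 ∨ p0)   (distribution)
= ¬p4 ∧ (¬p2 ∨ p0)   (distribution)

¬p4 ∧ (¬p2 ∨ p0)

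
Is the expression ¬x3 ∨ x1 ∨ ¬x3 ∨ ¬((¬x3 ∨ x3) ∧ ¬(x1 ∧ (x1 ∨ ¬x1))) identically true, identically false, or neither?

¬x3 ∨ x1 ∨ ¬x3 ∨ ¬((¬x3 ∨ x3) ∧ ¬(x1 ∧ (x1 ∨ ¬x1)))
= ¬x3 ∨ x1 ∨ ¬x3 ∨ ¬¬(x1 ∧ (x1 ∨ ¬x1))   — complement / identity
= ¬x3 ∨ x1 ∨ ¬x3 ∨ ¬¬x1   — complement / identity
= ¬x3 ∨ x1 ∨ ¬x3 ∨ x1   — double negation
= ¬x3 ∨ x1   — idempotence
This depends on x1, x3, so it is not a constant.

neither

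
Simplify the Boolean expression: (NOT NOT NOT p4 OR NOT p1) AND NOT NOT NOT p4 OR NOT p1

NOT p4 OR NOT p1

(NOT NOT NOT p4 OR NOT p1) AND NOT NOT NOT p4 OR NOT p1
= NOT NOT NOT p4 OR NOT p1   — absorption
= NOT p4 OR NOT p1   — double negation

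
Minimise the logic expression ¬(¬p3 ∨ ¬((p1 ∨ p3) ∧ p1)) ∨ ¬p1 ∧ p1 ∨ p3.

¬(¬p3 ∨ ¬((p1 ∨ p3) ∧ p1)) ∨ ¬p1 ∧ p1 ∨ p3
= ¬(¬p3 ∨ ¬((p1 ∨ p3) ∧ p1)) ∨ p3
= p3 ∧ (p1 ∨ p3) ∧ p1 ∨ p3
= p3 ∧ p1 ∨ p3
= p3

p3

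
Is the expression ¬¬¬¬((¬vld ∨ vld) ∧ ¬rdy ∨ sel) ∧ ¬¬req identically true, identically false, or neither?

¬¬¬¬((¬vld ∨ vld) ∧ ¬rdy ∨ sel) ∧ ¬¬req
= ¬¬((¬vld ∨ vld) ∧ ¬rdy ∨ sel) ∧ ¬¬req   — double negation
= ¬¬((¬vld ∨ vld) ∧ ¬rdy ∨ sel) ∧ req   — double negation
= ¬¬(¬rdy ∨ sel) ∧ req   — complement / identity
= (¬rdy ∨ sel) ∧ req   — double negation
This depends on rdy, req, sel, so it is not a constant.

neither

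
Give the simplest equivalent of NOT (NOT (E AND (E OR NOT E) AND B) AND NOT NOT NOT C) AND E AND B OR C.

E AND B OR C

NOT (NOT (E AND (E OR NOT E) AND B) AND NOT NOT NOT C) AND E AND B OR C
= NOT (NOT (E AND (E OR NOT E) AND B) AND NOT C) AND E AND B OR C   (double negation)
= NOT (NOT (E AND B) AND NOT C) AND E AND B OR C   (complement / identity)
= (E AND B OR C) AND E AND B OR C   (De Morgan)
= E AND B OR C   (absorption)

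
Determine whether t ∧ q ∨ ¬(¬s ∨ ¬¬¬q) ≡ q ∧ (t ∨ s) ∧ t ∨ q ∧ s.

E1: t ∧ q ∨ ¬(¬s ∨ ¬¬¬q)
    = t ∧ q ∨ s ∧ ¬¬q   [De Morgan]
    = t ∧ q ∨ s ∧ q   [double negation]
    = (t ∨ s) ∧ q   [distribution]
E2: q ∧ (t ∨ s) ∧ t ∨ q ∧ s
    = q ∧ t ∨ q ∧ s   [absorption]
    = (t ∨ s) ∧ q   [distribution]
Both reduce to (t ∨ s) ∧ q, so they are equivalent.

Yes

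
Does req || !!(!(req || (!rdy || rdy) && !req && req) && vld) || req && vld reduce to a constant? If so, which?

no

req || !!(!(req || (!rdy || rdy) && !req && req) && vld) || req && vld
= req || !(req || (!rdy || rdy) && !req && req) && vld || req && vld   — double negation
= req || !(req || !req && req) && vld || req && vld   — complement / identity
= req || !req && vld || req && vld   — complement / identity
= req || vld   — distribution
This depends on req, vld, so it is not a constant.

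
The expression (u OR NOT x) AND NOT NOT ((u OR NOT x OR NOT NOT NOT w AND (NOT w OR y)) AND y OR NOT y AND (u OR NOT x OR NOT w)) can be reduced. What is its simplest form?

u OR NOT x

(u OR NOT x) AND NOT NOT ((u OR NOT x OR NOT NOT NOT w AND (NOT w OR y)) AND y OR NOT y AND (u OR NOT x OR NOT w))
= (u OR NOT x) AND NOT NOT ((u OR NOT x OR NOT w AND (NOT w OR y)) AND y OR NOT y AND (u OR NOT x OR NOT w))   — double negation
= (u OR NOT x) AND ((u OR NOT x OR NOT w AND (NOT w OR y)) AND y OR NOT y AND (u OR NOT x OR NOT w))   — double negation
= (u OR NOT x) AND ((u OR NOT x OR NOT w) AND y OR NOT y AND (u OR NOT x OR NOT w))   — absorption
= (u OR NOT x) AND (u OR NOT x OR NOT w)   — distribution
= u OR NOT x   — absorption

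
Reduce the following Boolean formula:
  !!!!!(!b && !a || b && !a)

!!!!!(!b && !a || b && !a)
= !!!!!!a
= !!!!a
= !!a
= a

a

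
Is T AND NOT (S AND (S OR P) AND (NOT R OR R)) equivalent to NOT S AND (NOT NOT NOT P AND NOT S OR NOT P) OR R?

No

E1: T AND NOT (S AND (S OR P) AND (NOT R OR R))
    = T AND NOT (S AND (S OR P))
    = T AND NOT S
E2: NOT S AND (NOT NOT NOT P AND NOT S OR NOT P) OR R
    = NOT S AND (NOT P AND NOT S OR NOT P) OR R
    = NOT S AND NOT P OR R
These differ: at P=0, R=1, S=0, T=0, E1 = 0 but E2 = 1.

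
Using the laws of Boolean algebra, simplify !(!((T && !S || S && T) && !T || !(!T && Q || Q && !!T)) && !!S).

!Q || !S

!(!((T && !S || S && T) && !T || !(!T && Q || Q && !!T)) && !!S)
= !(!(T && !T || !(!T && Q || Q && !!T)) && !!S)
= !(!(T && !T || !(!T && Q || Q && T)) && !!S)
= !(!(T && !T || !Q) && !!S)
= !(!!Q && !!S)
= !Q || !S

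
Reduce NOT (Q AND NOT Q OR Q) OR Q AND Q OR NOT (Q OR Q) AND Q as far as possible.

TRUE

NOT (Q AND NOT Q OR Q) OR Q AND Q OR NOT (Q OR Q) AND Q
= NOT Q OR Q AND Q OR NOT (Q OR Q) AND Q   (complement / identity)
= NOT Q OR Q AND Q OR NOT Q AND Q   (idempotence)
= NOT Q OR Q   (distribution)
= TRUE   (complement)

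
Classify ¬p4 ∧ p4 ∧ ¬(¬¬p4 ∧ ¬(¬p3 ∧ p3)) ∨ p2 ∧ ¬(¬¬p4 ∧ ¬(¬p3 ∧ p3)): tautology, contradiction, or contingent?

contingent

¬p4 ∧ p4 ∧ ¬(¬¬p4 ∧ ¬(¬p3 ∧ p3)) ∨ p2 ∧ ¬(¬¬p4 ∧ ¬(¬p3 ∧ p3))
= (¬p4 ∧ p4 ∨ p2) ∧ ¬(¬¬p4 ∧ ¬(¬p3 ∧ p3))   [distribution]
= (¬p4 ∧ p4 ∨ p2) ∧ (¬p4 ∨ ¬p3 ∧ p3)   [De Morgan]
= (¬p4 ∧ p4 ∨ p2) ∧ ¬p4   [complement / identity]
= p2 ∧ ¬p4   [complement / identity]
This depends on p2, p4, so it is not a constant.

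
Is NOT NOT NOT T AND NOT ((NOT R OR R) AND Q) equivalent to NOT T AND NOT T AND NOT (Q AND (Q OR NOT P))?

E1: NOT NOT NOT T AND NOT ((NOT R OR R) AND Q)
    = NOT T AND NOT ((NOT R OR R) AND Q)   (double negation)
    = NOT T AND NOT Q   (complement / identity)
E2: NOT T AND NOT T AND NOT (Q AND (Q OR NOT P))
    = NOT T AND NOT (Q AND (Q OR NOT P))   (idempotence)
    = NOT T AND NOT Q   (absorption)
Both reduce to NOT T AND NOT Q, so they are equivalent.

Yes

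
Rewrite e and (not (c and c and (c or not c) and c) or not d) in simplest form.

e and (not (c and c and (c or not c) and c) or not d)
= e and (not (c and c and c) or not d)   (complement / identity)
= e and (not (c and c) or not d)   (idempotence)
= e and (not c or not d)   (idempotence)

e and (not c or not d)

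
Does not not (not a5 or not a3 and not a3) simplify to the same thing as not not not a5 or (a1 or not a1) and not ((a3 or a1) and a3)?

Yes

E1: not not (not a5 or not a3 and not a3)
    = not a5 or not a3 and not a3   — double negation
    = not a5 or not a3   — idempotence
E2: not not not a5 or (a1 or not a1) and not ((a3 or a1) and a3)
    = not not not a5 or (a1 or not a1) and not a3   — absorption
    = not a5 or (a1 or not a1) and not a3   — double negation
    = not a5 or not a3   — complement / identity
Both reduce to not a5 or not a3, so they are equivalent.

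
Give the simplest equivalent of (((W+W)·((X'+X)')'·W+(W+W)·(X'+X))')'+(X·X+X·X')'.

(((W+W)·((X'+X)')'·W+(W+W)·(X'+X))')'+(X·X+X·X')'
= (((W+W)·(X'+X)·W+(W+W)·(X'+X))')'+(X·X+X·X')'   — double negation
= (((W+W)·(X'+X)·W+(W+W)·(X'+X))')'+X'   — distribution
= (((W+W)·(X'+X))')'+X'   — absorption
= (W+W)·(X'+X)+X'   — double negation
= W·(X'+X)+X'   — idempotence
= W+X'   — complement / identity

W+X'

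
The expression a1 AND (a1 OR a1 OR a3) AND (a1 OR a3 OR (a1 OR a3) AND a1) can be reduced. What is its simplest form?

a1 AND (a1 OR a1 OR a3) AND (a1 OR a3 OR (a1 OR a3) AND a1)
= a1 AND (a1 OR a3) AND (a1 OR a3 OR (a1 OR a3) AND a1)   — idempotence
= a1 AND (a1 OR a3) AND (a1 OR a3 OR a1)   — absorption
= a1 AND (a1 OR a3)   — absorption
= a1   — absorption

a1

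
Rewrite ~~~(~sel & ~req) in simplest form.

sel | req

~~~(~sel & ~req)
= ~(~sel & ~req)   (double negation)
= sel | req   (De Morgan)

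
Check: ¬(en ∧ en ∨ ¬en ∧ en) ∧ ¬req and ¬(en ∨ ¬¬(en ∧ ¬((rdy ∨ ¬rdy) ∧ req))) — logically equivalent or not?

E1: ¬(en ∧ en ∨ ¬en ∧ en) ∧ ¬req
    = ¬en ∧ ¬req   (distribution)
E2: ¬(en ∨ ¬¬(en ∧ ¬((rdy ∨ ¬rdy) ∧ req)))
    = ¬(en ∨ en ∧ ¬((rdy ∨ ¬rdy) ∧ req))   (double negation)
    = ¬(en ∨ en ∧ ¬req)   (complement / identity)
    = ¬en   (absorption)
These differ: at en=0, rdy=0, req=1, E1 = 0 but E2 = 1.

No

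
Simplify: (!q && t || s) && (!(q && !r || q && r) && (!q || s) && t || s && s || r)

(!q && t || s) && (!(q && !r || q && r) && (!q || s) && t || s && s || r)
= (!q && t || s) && (!q && (!q || s) && t || s && s || r)   (distribution)
= (!q && t || s) && (!q && (!q || s) && t || s || r)   (idempotence)
= (!q && t || s) && (!q && t || s || r)   (absorption)
= !q && t || s   (absorption)

!q && t || s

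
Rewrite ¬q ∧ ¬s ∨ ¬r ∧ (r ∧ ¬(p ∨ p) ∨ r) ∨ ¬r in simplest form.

¬q ∧ ¬s ∨ ¬r ∧ (r ∧ ¬(p ∨ p) ∨ r) ∨ ¬r
= ¬q ∧ ¬s ∨ ¬r ∧ (r ∧ ¬p ∨ r) ∨ ¬r   (idempotence)
= ¬q ∧ ¬s ∨ ¬r ∧ r ∨ ¬r   (absorption)
= ¬q ∧ ¬s ∨ ¬r   (complement / identity)

¬q ∧ ¬s ∨ ¬r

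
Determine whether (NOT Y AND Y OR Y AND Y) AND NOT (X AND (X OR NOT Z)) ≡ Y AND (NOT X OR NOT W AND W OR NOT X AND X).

E1: (NOT Y AND Y OR Y AND Y) AND NOT (X AND (X OR NOT Z))
    = Y AND NOT (X AND (X OR NOT Z))   (distribution)
    = Y AND NOT X   (absorption)
E2: Y AND (NOT X OR NOT W AND W OR NOT X AND X)
    = Y AND (NOT X OR NOT X AND X)   (complement / identity)
    = Y AND NOT X   (complement / identity)
Both reduce to Y AND NOT X, so they are equivalent.

Yes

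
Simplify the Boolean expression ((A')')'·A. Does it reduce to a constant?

((A')')'·A
= A'·A   (double negation)
= 0   (complement)

0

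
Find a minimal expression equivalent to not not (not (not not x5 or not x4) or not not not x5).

not not (not (not not x5 or not x4) or not not not x5)
= not ((not not x5 or not x4) and not not x5)   — De Morgan
= not not not x5   — absorption
= not x5   — double negation

not x5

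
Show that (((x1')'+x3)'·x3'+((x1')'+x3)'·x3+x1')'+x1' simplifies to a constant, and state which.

1

(((x1')'+x3)'·x3'+((x1')'+x3)'·x3+x1')'+x1'
= (((x1')'+x3)'+x1')'+x1'   [distribution]
= ((x1+x3)'+x1')'+x1'   [double negation]
= (x1+x3)·x1+x1'   [De Morgan]
= x1+x1'   [absorption]
= 1   [complement]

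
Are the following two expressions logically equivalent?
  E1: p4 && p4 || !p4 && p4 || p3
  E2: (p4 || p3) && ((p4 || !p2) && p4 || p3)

Yes

E1: p4 && p4 || !p4 && p4 || p3
    = p4 || p3   [distribution]
E2: (p4 || p3) && ((p4 || !p2) && p4 || p3)
    = (p4 || p3) && (p4 || p3)   [absorption]
    = p4 || p3   [idempotence]
Both reduce to p4 || p3, so they are equivalent.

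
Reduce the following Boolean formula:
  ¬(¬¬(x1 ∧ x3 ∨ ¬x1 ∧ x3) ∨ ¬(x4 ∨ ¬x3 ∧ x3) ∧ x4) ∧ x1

¬x3 ∧ x1

¬(¬¬(x1 ∧ x3 ∨ ¬x1 ∧ x3) ∨ ¬(x4 ∨ ¬x3 ∧ x3) ∧ x4) ∧ x1
= ¬(x1 ∧ x3 ∨ ¬x1 ∧ x3 ∨ ¬(x4 ∨ ¬x3 ∧ x3) ∧ x4) ∧ x1   — double negation
= ¬(x3 ∨ ¬(x4 ∨ ¬x3 ∧ x3) ∧ x4) ∧ x1   — distribution
= ¬(x3 ∨ ¬x4 ∧ x4) ∧ x1   — complement / identity
= ¬x3 ∧ x1   — complement / identity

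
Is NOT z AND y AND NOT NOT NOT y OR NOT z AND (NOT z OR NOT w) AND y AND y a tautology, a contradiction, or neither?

NOT z AND y AND NOT NOT NOT y OR NOT z AND (NOT z OR NOT w) AND y AND y
= NOT z AND y AND NOT NOT NOT y OR NOT z AND y AND y   — absorption
= NOT z AND y AND NOT y OR NOT z AND y AND y   — double negation
= NOT z AND y   — distribution
This depends on y, z, so it is not a constant.

neither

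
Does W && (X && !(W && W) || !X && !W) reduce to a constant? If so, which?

yes, False

W && (X && !(W && W) || !X && !W)
= W && (X && !W || !X && !W)   [idempotence]
= W && !W   [distribution]
= false   [complement]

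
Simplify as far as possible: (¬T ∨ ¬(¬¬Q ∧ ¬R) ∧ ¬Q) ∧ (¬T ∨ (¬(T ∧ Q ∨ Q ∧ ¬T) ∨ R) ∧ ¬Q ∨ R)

(¬T ∨ ¬(¬¬Q ∧ ¬R) ∧ ¬Q) ∧ (¬T ∨ (¬(T ∧ Q ∨ Q ∧ ¬T) ∨ R) ∧ ¬Q ∨ R)
= (¬T ∨ ¬(¬¬Q ∧ ¬R) ∧ ¬Q) ∧ (¬T ∨ (¬Q ∨ R) ∧ ¬Q ∨ R)   [distribution]
= (¬T ∨ (¬Q ∨ R) ∧ ¬Q) ∧ (¬T ∨ (¬Q ∨ R) ∧ ¬Q ∨ R)   [De Morgan]
= ¬T ∨ (¬Q ∨ R) ∧ ¬Q   [absorption]
= ¬T ∨ ¬Q   [absorption]

¬T ∨ ¬Q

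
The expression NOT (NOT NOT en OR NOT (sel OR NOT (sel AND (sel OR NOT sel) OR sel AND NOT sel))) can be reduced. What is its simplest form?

NOT en

NOT (NOT NOT en OR NOT (sel OR NOT (sel AND (sel OR NOT sel) OR sel AND NOT sel)))
= NOT en AND (sel OR NOT (sel AND (sel OR NOT sel) OR sel AND NOT sel))
= NOT en AND (sel OR NOT (sel AND (sel OR NOT sel)))
= NOT en AND (sel OR NOT sel)
= NOT en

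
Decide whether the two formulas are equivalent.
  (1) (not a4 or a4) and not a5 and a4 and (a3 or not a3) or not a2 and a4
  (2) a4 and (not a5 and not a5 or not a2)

E1: (not a4 or a4) and not a5 and a4 and (a3 or not a3) or not a2 and a4
    = (not a4 or a4) and not a5 and a4 or not a2 and a4
    = not a5 and a4 or not a2 and a4
    = a4 and (not a5 or not a2)
E2: a4 and (not a5 and not a5 or not a2)
    = a4 and (not a5 or not a2)
Both reduce to a4 and (not a5 or not a2), so they are equivalent.

Yes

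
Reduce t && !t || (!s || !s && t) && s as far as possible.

t && !t || (!s || !s && t) && s
= t && !t || !s && s   — absorption
= t && !t   — complement / identity
= false   — complement

false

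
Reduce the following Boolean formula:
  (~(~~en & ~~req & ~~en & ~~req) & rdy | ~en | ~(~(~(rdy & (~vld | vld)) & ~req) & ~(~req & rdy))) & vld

(~(~~en & ~~req & ~~en & ~~req) & rdy | ~en | ~(~(~(rdy & (~vld | vld)) & ~req) & ~(~req & rdy))) & vld
= (~(~~en & ~~req) & rdy | ~en | ~(~(~(rdy & (~vld | vld)) & ~req) & ~(~req & rdy))) & vld
= (~(~~en & ~~req) & rdy | ~en | ~(~(~rdy & ~req) & ~(~req & rdy))) & vld
= ((~en | ~req) & rdy | ~en | ~(~(~rdy & ~req) & ~(~req & rdy))) & vld
= ((~en | ~req) & rdy | ~en | ~rdy & ~req | ~req & rdy) & vld
= ((~en | ~req) & rdy | ~en | ~req) & vld
= (~en | ~req) & vld

(~en | ~req) & vld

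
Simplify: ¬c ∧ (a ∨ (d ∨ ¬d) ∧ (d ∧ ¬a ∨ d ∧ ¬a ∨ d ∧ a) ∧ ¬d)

¬c ∧ a

¬c ∧ (a ∨ (d ∨ ¬d) ∧ (d ∧ ¬a ∨ d ∧ ¬a ∨ d ∧ a) ∧ ¬d)
= ¬c ∧ (a ∨ (d ∧ ¬a ∨ d ∧ ¬a ∨ d ∧ a) ∧ ¬d)   (complement / identity)
= ¬c ∧ (a ∨ (d ∧ ¬a ∨ d ∧ a) ∧ ¬d)   (idempotence)
= ¬c ∧ (a ∨ d ∧ ¬d)   (distribution)
= ¬c ∧ a   (complement / identity)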